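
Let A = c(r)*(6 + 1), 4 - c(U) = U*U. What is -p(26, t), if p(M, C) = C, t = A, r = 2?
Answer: 0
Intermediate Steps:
c(U) = 4 - U² (c(U) = 4 - U*U = 4 - U²)
A = 0 (A = (4 - 1*2²)*(6 + 1) = (4 - 1*4)*7 = (4 - 4)*7 = 0*7 = 0)
t = 0
-p(26, t) = -1*0 = 0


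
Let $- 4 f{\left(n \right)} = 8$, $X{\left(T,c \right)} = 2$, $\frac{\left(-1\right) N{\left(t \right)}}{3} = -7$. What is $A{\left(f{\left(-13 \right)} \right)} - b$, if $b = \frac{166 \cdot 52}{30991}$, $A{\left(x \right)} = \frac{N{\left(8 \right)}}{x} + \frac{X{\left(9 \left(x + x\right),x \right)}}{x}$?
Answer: $- \frac{730057}{61982} \approx -11.779$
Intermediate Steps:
$N{\left(t \right)} = 21$ ($N{\left(t \right)} = \left(-3\right) \left(-7\right) = 21$)
$f{\left(n \right)} = -2$ ($f{\left(n \right)} = \left(- \frac{1}{4}\right) 8 = -2$)
$A{\left(x \right)} = \frac{23}{x}$ ($A{\left(x \right)} = \frac{21}{x} + \frac{2}{x} = \frac{23}{x}$)
$b = \frac{8632}{30991}$ ($b = 8632 \cdot \frac{1}{30991} = \frac{8632}{30991} \approx 0.27853$)
$A{\left(f{\left(-13 \right)} \right)} - b = \frac{23}{-2} - \frac{8632}{30991} = 23 \left(- \frac{1}{2}\right) - \frac{8632}{30991} = - \frac{23}{2} - \frac{8632}{30991} = - \frac{730057}{61982}$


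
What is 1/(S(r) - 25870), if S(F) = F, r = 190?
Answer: -1/25680 ≈ -3.8941e-5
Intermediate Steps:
1/(S(r) - 25870) = 1/(190 - 25870) = 1/(-25680) = -1/25680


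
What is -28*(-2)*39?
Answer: 2184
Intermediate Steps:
-28*(-2)*39 = 56*39 = 2184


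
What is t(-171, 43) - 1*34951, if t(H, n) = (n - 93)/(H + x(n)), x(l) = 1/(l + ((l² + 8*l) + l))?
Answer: -6810285179/194854 ≈ -34951.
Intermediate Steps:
x(l) = 1/(l² + 10*l) (x(l) = 1/(l + (l² + 9*l)) = 1/(l² + 10*l))
t(H, n) = (-93 + n)/(H + 1/(n*(10 + n))) (t(H, n) = (n - 93)/(H + 1/(n*(10 + n))) = (-93 + n)/(H + 1/(n*(10 + n))))
t(-171, 43) - 1*34951 = 43*(-93 + 43)*(10 + 43)/(1 - 171*43*(10 + 43)) - 1*34951 = 43*(-50)*53/(1 - 171*43*53) - 34951 = 43*(-50)*53/(1 - 389709) - 34951 = 43*(-50)*53/(-389708) - 34951 = 43*(-1/389708)*(-50)*53 - 34951 = 56975/194854 - 34951 = -6810285179/194854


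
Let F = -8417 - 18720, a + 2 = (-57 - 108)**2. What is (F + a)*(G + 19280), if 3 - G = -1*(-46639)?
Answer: -2352616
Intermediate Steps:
G = -46636 (G = 3 - (-1)*(-46639) = 3 - 1*46639 = 3 - 46639 = -46636)
a = 27223 (a = -2 + (-57 - 108)**2 = -2 + (-165)**2 = -2 + 27225 = 27223)
F = -27137
(F + a)*(G + 19280) = (-27137 + 27223)*(-46636 + 19280) = 86*(-27356) = -2352616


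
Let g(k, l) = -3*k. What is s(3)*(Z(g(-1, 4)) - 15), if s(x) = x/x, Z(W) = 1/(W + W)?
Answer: -89/6 ≈ -14.833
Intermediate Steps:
Z(W) = 1/(2*W)
s(x) = 1
s(3)*(Z(g(-1, 4)) - 15) = 1*(1/(2*((-3*(-1)))) - 15) = 1*((½)/3 - 15) = 1*((½)*(⅓) - 15) = 1*(⅙ - 15) = 1*(-89/6) = -89/6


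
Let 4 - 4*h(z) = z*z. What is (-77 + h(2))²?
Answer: 5929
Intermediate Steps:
h(z) = 1 - z²/4 (h(z) = 1 - z*z/4 = 1 - z²/4)
(-77 + h(2))² = (-77 + (1 - ¼*2²))² = (-77 + (1 - ¼*4))² = (-77 + (1 - 1))² = (-77 + 0)² = (-77)² = 5929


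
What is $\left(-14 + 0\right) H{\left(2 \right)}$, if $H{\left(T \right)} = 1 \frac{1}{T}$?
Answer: $-7$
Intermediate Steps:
$H{\left(T \right)} = \frac{1}{T}$
$\left(-14 + 0\right) H{\left(2 \right)} = \frac{-14 + 0}{2} = \left(-14\right) \frac{1}{2} = -7$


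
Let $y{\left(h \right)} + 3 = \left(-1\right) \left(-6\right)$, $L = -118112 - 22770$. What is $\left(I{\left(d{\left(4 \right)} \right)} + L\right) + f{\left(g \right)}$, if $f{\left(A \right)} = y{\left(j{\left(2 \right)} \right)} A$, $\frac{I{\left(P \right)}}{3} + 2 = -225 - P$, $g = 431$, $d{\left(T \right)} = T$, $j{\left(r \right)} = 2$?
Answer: $-140282$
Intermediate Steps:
$L = -140882$ ($L = -118112 - 22770 = -140882$)
$y{\left(h \right)} = 3$ ($y{\left(h \right)} = -3 - -6 = -3 + 6 = 3$)
$I{\left(P \right)} = -681 - 3 P$ ($I{\left(P \right)} = -6 + 3 \left(-225 - P\right) = -6 - \left(675 + 3 P\right) = -681 - 3 P$)
$f{\left(A \right)} = 3 A$
$\left(I{\left(d{\left(4 \right)} \right)} + L\right) + f{\left(g \right)} = \left(\left(-681 - 12\right) - 140882\right) + 3 \cdot 431 = \left(\left(-681 - 12\right) - 140882\right) + 1293 = \left(-693 - 140882\right) + 1293 = -141575 + 1293 = -140282$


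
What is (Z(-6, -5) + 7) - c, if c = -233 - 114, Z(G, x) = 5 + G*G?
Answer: 395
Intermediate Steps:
Z(G, x) = 5 + G**2
c = -347
(Z(-6, -5) + 7) - c = ((5 + (-6)**2) + 7) - 1*(-347) = ((5 + 36) + 7) + 347 = (41 + 7) + 347 = 48 + 347 = 395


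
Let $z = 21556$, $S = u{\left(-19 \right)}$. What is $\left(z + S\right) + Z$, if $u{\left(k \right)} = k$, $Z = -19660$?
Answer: $1877$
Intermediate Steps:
$S = -19$
$\left(z + S\right) + Z = \left(21556 - 19\right) - 19660 = 21537 - 19660 = 1877$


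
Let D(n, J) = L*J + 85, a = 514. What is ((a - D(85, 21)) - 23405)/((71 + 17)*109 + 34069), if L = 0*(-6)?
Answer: -22976/43661 ≈ -0.52624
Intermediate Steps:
L = 0
D(n, J) = 85 (D(n, J) = 0*J + 85 = 0 + 85 = 85)
((a - D(85, 21)) - 23405)/((71 + 17)*109 + 34069) = ((514 - 1*85) - 23405)/((71 + 17)*109 + 34069) = ((514 - 85) - 23405)/(88*109 + 34069) = (429 - 23405)/(9592 + 34069) = -22976/43661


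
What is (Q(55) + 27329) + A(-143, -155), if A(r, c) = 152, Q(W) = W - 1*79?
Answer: 27457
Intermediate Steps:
Q(W) = -79 + W (Q(W) = W - 79 = -79 + W)
(Q(55) + 27329) + A(-143, -155) = ((-79 + 55) + 27329) + 152 = (-24 + 27329) + 152 = 27305 + 152 = 27457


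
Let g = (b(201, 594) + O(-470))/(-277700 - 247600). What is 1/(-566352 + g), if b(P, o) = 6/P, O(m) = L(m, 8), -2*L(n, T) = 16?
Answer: -5865850/3322135879111 ≈ -1.7657e-6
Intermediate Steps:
L(n, T) = -8 (L(n, T) = -1/2*16 = -8)
O(m) = -8
g = 89/5865850 (g = (6/201 - 8)/(-277700 - 247600) = (6*(1/201) - 8)/(-525300) = (2/67 - 8)*(-1/525300) = -534/67*(-1/525300) = 89/5865850 ≈ 1.5173e-5)
1/(-566352 + g) = 1/(-566352 + 89/5865850) = 1/(-3322135879111/5865850) = -5865850/3322135879111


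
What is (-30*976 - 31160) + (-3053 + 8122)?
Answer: -55371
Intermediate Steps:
(-30*976 - 31160) + (-3053 + 8122) = (-29280 - 31160) + 5069 = -60440 + 5069 = -55371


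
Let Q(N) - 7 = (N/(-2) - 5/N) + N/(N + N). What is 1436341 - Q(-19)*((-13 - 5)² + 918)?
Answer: 26883103/19 ≈ 1.4149e+6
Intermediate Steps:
Q(N) = 15/2 - 5/N - N/2 (Q(N) = 7 + ((N/(-2) - 5/N) + N/(N + N)) = 7 + ((N*(-½) - 5/N) + N/((2*N))) = 7 + ((-N/2 - 5/N) + N*(1/(2*N))) = 7 + ((-5/N - N/2) + ½) = 7 + (½ - 5/N - N/2) = 15/2 - 5/N - N/2)
1436341 - Q(-19)*((-13 - 5)² + 918) = 1436341 - (15/2 - 5/(-19) - ½*(-19))*((-13 - 5)² + 918) = 1436341 - (15/2 - 5*(-1/19) + 19/2)*((-18)² + 918) = 1436341 - (15/2 + 5/19 + 19/2)*(324 + 918) = 1436341 - 328*1242/19 = 1436341 - 1*407376/19 = 1436341 - 407376/19 = 26883103/19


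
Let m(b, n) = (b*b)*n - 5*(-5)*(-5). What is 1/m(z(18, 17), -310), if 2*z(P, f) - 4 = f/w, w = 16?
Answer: -512/1080955 ≈ -0.00047366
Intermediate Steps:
z(P, f) = 2 + f/32 (z(P, f) = 2 + (f/16)/2 = 2 + f/32)
m(b, n) = -125 + n*b² (m(b, n) = b²*n + 25*(-5) = n*b² - 125 = -125 + n*b²)
1/m(z(18, 17), -310) = 1/(-125 - 310*(2 + (1/32)*17)²) = 1/(-125 - 310*(2 + 17/32)²) = 1/(-125 - 310*(81/32)²) = 1/(-125 - 310*6561/1024) = 1/(-125 - 1016955/512) = 1/(-1080955/512) = -512/1080955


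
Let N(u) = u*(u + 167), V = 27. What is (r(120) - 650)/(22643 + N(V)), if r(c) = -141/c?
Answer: -3721/159320 ≈ -0.023356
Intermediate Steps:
N(u) = u*(167 + u)
(r(120) - 650)/(22643 + N(V)) = (-141/120 - 650)/(22643 + 27*(167 + 27)) = (-141*1/120 - 650)/(22643 + 27*194) = (-47/40 - 650)/(22643 + 5238) = -26047/40/27881 = -26047/40*1/27881 = -3721/159320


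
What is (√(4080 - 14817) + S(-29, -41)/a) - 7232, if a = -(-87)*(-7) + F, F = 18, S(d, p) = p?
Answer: -4274071/591 + 3*I*√1193 ≈ -7231.9 + 103.62*I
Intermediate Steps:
a = -591 (a = -(-87)*(-7) + 18 = -29*21 + 18 = -609 + 18 = -591)
(√(4080 - 14817) + S(-29, -41)/a) - 7232 = (√(4080 - 14817) - 41/(-591)) - 7232 = (√(-10737) - 41*(-1/591)) - 7232 = (3*I*√1193 + 41/591) - 7232 = (41/591 + 3*I*√1193) - 7232 = -4274071/591 + 3*I*√1193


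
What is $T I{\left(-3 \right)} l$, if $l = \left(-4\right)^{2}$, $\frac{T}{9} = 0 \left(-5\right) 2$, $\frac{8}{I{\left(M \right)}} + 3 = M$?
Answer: $0$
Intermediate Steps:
$I{\left(M \right)} = \frac{8}{-3 + M}$
$T = 0$ ($T = 9 \cdot 0 \left(-5\right) 2 = 9 \cdot 0 \cdot 2 = 9 \cdot 0 = 0$)
$l = 16$
$T I{\left(-3 \right)} l = 0 \frac{8}{-3 - 3} \cdot 16 = 0 \frac{8}{-6} \cdot 16 = 0 \cdot 8 \left(- \frac{1}{6}\right) 16 = 0 \left(- \frac{4}{3}\right) 16 = 0 \cdot 16 = 0$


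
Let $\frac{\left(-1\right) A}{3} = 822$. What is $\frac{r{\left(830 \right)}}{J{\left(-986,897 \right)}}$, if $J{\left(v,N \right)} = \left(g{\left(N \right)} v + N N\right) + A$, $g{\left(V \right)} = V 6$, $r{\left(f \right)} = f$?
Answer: $- \frac{830}{4504509} \approx -0.00018426$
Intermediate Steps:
$g{\left(V \right)} = 6 V$
$A = -2466$ ($A = \left(-3\right) 822 = -2466$)
$J{\left(v,N \right)} = -2466 + N^{2} + 6 N v$ ($J{\left(v,N \right)} = \left(6 N v + N N\right) - 2466 = \left(6 N v + N^{2}\right) - 2466 = \left(N^{2} + 6 N v\right) - 2466 = -2466 + N^{2} + 6 N v$)
$\frac{r{\left(830 \right)}}{J{\left(-986,897 \right)}} = \frac{830}{-2466 + 897^{2} + 6 \cdot 897 \left(-986\right)} = \frac{830}{-2466 + 804609 - 5306652} = \frac{830}{-4504509} = 830 \left(- \frac{1}{4504509}\right) = - \frac{830}{4504509}$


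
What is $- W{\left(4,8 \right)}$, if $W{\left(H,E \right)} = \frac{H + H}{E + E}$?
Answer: $- \frac{1}{2} \approx -0.5$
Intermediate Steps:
$W{\left(H,E \right)} = \frac{H}{E}$ ($W{\left(H,E \right)} = \frac{2 H}{2 E} = 2 H \frac{1}{2 E} = \frac{H}{E}$)
$- W{\left(4,8 \right)} = - \frac{4}{8} = \left(-1\right) \frac{1}{2} = - \frac{1}{2}$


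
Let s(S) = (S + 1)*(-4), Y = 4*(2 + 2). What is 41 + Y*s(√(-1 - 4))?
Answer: -23 - 64*I*√5 ≈ -23.0 - 143.11*I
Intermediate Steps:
Y = 16 (Y = 4*4 = 16)
s(S) = -4 - 4*S (s(S) = (1 + S)*(-4) = -4 - 4*S)
41 + Y*s(√(-1 - 4)) = 41 + 16*(-4 - 4*√(-1 - 4)) = 41 + 16*(-4 - 4*I*√5) = 41 + (-64 - 64*I*√5) = -23 - 64*I*√5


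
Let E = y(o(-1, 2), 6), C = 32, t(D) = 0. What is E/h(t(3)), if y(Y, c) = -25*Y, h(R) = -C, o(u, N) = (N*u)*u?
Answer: 25/16 ≈ 1.5625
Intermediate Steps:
o(u, N) = N*u**2
h(R) = -32 (h(R) = -1*32 = -32)
E = -50 (E = -50*(-1)**2 = -50 ≈ -50.000)
E/h(t(3)) = -50/(-32) = -50*(-1/32) = 25/16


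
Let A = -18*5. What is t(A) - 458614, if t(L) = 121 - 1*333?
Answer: -458826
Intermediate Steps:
A = -90
t(L) = -212 (t(L) = 121 - 333 = -212)
t(A) - 458614 = -212 - 458614 = -458826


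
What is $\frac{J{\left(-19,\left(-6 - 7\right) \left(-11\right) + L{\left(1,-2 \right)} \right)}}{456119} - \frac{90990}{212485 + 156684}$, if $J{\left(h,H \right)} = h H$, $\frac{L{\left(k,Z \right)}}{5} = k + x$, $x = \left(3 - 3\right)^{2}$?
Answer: $- \frac{42540371038}{168384995111} \approx -0.25264$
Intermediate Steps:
$x = 0$ ($x = 0^{2} = 0$)
$L{\left(k,Z \right)} = 5 k$ ($L{\left(k,Z \right)} = 5 \left(k + 0\right) = 5 k$)
$J{\left(h,H \right)} = H h$
$\frac{J{\left(-19,\left(-6 - 7\right) \left(-11\right) + L{\left(1,-2 \right)} \right)}}{456119} - \frac{90990}{212485 + 156684} = \frac{\left(\left(-6 - 7\right) \left(-11\right) + 5 \cdot 1\right) \left(-19\right)}{456119} - \frac{90990}{212485 + 156684} = \left(\left(-6 - 7\right) \left(-11\right) + 5\right) \left(-19\right) \frac{1}{456119} - \frac{90990}{369169} = \left(\left(-13\right) \left(-11\right) + 5\right) \left(-19\right) \frac{1}{456119} - \frac{90990}{369169} = \left(143 + 5\right) \left(-19\right) \frac{1}{456119} - \frac{90990}{369169} = 148 \left(-19\right) \frac{1}{456119} - \frac{90990}{369169} = \left(-2812\right) \frac{1}{456119} - \frac{90990}{369169} = - \frac{2812}{456119} - \frac{90990}{369169} = - \frac{42540371038}{168384995111}$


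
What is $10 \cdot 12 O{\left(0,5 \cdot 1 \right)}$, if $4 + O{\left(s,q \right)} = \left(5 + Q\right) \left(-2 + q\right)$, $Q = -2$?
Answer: $600$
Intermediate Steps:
$O{\left(s,q \right)} = -10 + 3 q$ ($O{\left(s,q \right)} = -4 + \left(5 - 2\right) \left(-2 + q\right) = -4 + 3 \left(-2 + q\right) = -4 + \left(-6 + 3 q\right) = -10 + 3 q$)
$10 \cdot 12 O{\left(0,5 \cdot 1 \right)} = 10 \cdot 12 \left(-10 + 3 \cdot 5 \cdot 1\right) = 120 \left(-10 + 3 \cdot 5\right) = 120 \left(-10 + 15\right) = 120 \cdot 5 = 600$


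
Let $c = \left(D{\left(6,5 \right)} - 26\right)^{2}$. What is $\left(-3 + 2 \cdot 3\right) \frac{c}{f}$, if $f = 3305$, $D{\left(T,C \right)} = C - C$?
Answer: $\frac{2028}{3305} \approx 0.61362$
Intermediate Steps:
$D{\left(T,C \right)} = 0$
$c = 676$ ($c = \left(0 - 26\right)^{2} = \left(-26\right)^{2} = 676$)
$\left(-3 + 2 \cdot 3\right) \frac{c}{f} = \left(-3 + 2 \cdot 3\right) \frac{676}{3305} = \left(-3 + 6\right) 676 \cdot \frac{1}{3305} = 3 \cdot \frac{676}{3305} = \frac{2028}{3305}$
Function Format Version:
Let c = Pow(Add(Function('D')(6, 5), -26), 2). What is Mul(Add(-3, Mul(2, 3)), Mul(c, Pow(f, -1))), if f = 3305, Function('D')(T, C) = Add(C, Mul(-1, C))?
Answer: Rational(2028, 3305) ≈ 0.61362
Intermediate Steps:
Function('D')(T, C) = 0
c = 676 (c = Pow(Add(0, -26), 2) = Pow(-26, 2) = 676)
Mul(Add(-3, Mul(2, 3)), Mul(c, Pow(f, -1))) = Mul(Add(-3, Mul(2, 3)), Mul(676, Pow(3305, -1))) = Mul(Add(-3, 6), Mul(676, Rational(1, 3305))) = Mul(3, Rational(676, 3305)) = Rational(2028, 3305)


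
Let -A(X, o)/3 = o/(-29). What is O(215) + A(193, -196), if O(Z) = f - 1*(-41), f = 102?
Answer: 3559/29 ≈ 122.72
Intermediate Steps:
A(X, o) = 3*o/29 (A(X, o) = -3*o/(-29) = -3*o*(-1)/29 = -(-3)*o/29 = 3*o/29)
O(Z) = 143 (O(Z) = 102 - 1*(-41) = 102 + 41 = 143)
O(215) + A(193, -196) = 143 + (3/29)*(-196) = 143 - 588/29 = 3559/29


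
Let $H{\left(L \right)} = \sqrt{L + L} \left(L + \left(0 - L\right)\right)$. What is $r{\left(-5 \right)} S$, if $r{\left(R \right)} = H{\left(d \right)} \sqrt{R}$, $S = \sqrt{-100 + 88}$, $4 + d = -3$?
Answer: $0$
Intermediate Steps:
$d = -7$ ($d = -4 - 3 = -7$)
$H{\left(L \right)} = 0$ ($H{\left(L \right)} = \sqrt{2 L} \left(L - L\right) = \sqrt{2} \sqrt{L} 0 = 0$)
$S = 2 i \sqrt{3}$ ($S = \sqrt{-12} = 2 i \sqrt{3} \approx 3.4641 i$)
$r{\left(R \right)} = 0$ ($r{\left(R \right)} = 0 \sqrt{R} = 0$)
$r{\left(-5 \right)} S = 0 \cdot 2 i \sqrt{3} = 0$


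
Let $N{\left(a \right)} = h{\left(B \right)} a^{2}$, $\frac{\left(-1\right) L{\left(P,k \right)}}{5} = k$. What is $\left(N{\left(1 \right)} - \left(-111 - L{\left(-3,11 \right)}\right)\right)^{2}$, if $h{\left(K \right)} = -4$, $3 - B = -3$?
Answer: $2704$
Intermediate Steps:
$B = 6$ ($B = 3 - -3 = 3 + 3 = 6$)
$L{\left(P,k \right)} = - 5 k$
$N{\left(a \right)} = - 4 a^{2}$
$\left(N{\left(1 \right)} - \left(-111 - L{\left(-3,11 \right)}\right)\right)^{2} = \left(- 4 \cdot 1^{2} + \left(139 - \left(28 - \left(-5\right) 11\right)\right)\right)^{2} = \left(\left(-4\right) 1 + \left(139 - \left(28 - -55\right)\right)\right)^{2} = \left(-4 + \left(139 - \left(28 + 55\right)\right)\right)^{2} = \left(-4 + \left(139 - 83\right)\right)^{2} = \left(-4 + 56\right)^{2} = 52^{2} = 2704$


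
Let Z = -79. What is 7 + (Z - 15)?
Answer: -87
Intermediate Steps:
7 + (Z - 15) = 7 + (-79 - 15) = 7 - 94 = -87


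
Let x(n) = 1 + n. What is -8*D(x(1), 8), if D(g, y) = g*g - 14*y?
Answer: 864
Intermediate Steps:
D(g, y) = g² - 14*y
-8*D(x(1), 8) = -8*((1 + 1)² - 14*8) = -8*(2² - 112) = -8*(4 - 112) = -8*(-108) = 864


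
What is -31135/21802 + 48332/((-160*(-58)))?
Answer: 95600183/25290320 ≈ 3.7801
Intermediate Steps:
-31135/21802 + 48332/((-160*(-58))) = -31135*1/21802 + 48332/9280 = -31135/21802 + 48332*(1/9280) = -31135/21802 + 12083/2320 = 95600183/25290320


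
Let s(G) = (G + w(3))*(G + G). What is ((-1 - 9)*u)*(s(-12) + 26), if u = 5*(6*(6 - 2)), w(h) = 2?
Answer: -319200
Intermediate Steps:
s(G) = 2*G*(2 + G) (s(G) = (G + 2)*(G + G) = (2 + G)*(2*G) = 2*G*(2 + G))
u = 120 (u = 5*(6*4) = 5*24 = 120)
((-1 - 9)*u)*(s(-12) + 26) = ((-1 - 9)*120)*(2*(-12)*(2 - 12) + 26) = (-10*120)*(2*(-12)*(-10) + 26) = -1200*(240 + 26) = -1200*266 = -319200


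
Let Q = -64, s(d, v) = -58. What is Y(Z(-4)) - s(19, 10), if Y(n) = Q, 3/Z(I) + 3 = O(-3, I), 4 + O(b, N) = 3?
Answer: -6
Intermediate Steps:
O(b, N) = -1 (O(b, N) = -4 + 3 = -1)
Z(I) = -¾ (Z(I) = 3/(-3 - 1) = 3/(-4) = 3*(-¼) = -¾)
Y(n) = -64
Y(Z(-4)) - s(19, 10) = -64 - 1*(-58) = -64 + 58 = -6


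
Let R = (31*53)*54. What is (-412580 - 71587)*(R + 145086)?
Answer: -113202117936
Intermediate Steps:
R = 88722 (R = 1643*54 = 88722)
(-412580 - 71587)*(R + 145086) = (-412580 - 71587)*(88722 + 145086) = -484167*233808 = -113202117936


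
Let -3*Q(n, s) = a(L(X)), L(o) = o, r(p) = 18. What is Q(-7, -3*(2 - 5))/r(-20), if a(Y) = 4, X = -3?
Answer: -2/27 ≈ -0.074074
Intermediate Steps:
Q(n, s) = -4/3 (Q(n, s) = -⅓*4 = -4/3)
Q(-7, -3*(2 - 5))/r(-20) = -4/3/18 = -4/3*1/18 = -2/27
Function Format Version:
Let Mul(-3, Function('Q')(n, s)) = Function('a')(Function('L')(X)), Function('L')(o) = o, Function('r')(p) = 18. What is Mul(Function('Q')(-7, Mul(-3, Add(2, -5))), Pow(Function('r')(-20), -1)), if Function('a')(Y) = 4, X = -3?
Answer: Rational(-2, 27) ≈ -0.074074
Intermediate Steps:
Function('Q')(n, s) = Rational(-4, 3) (Function('Q')(n, s) = Mul(Rational(-1, 3), 4) = Rational(-4, 3))
Mul(Function('Q')(-7, Mul(-3, Add(2, -5))), Pow(Function('r')(-20), -1)) = Mul(Rational(-4, 3), Pow(18, -1)) = Mul(Rational(-4, 3), Rational(1, 18)) = Rational(-2, 27)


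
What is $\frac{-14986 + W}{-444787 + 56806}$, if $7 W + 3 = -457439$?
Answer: $\frac{187448}{905289} \approx 0.20706$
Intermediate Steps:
$W = - \frac{457442}{7}$ ($W = - \frac{3}{7} + \frac{1}{7} \left(-457439\right) = - \frac{3}{7} - \frac{457439}{7} = - \frac{457442}{7} \approx -65349.0$)
$\frac{-14986 + W}{-444787 + 56806} = \frac{-14986 - \frac{457442}{7}}{-444787 + 56806} = - \frac{562344}{7 \left(-387981\right)} = \left(- \frac{562344}{7}\right) \left(- \frac{1}{387981}\right) = \frac{187448}{905289}$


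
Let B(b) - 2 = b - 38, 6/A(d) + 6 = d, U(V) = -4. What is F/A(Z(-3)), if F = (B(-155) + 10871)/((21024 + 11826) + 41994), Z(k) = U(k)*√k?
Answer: -890/6237 - 1780*I*√3/18711 ≈ -0.1427 - 0.16477*I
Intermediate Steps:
Z(k) = -4*√k
A(d) = 6/(-6 + d)
B(b) = -36 + b (B(b) = 2 + (b - 38) = 2 + (-38 + b) = -36 + b)
F = 890/6237 (F = ((-36 - 155) + 10871)/((21024 + 11826) + 41994) = (-191 + 10871)/(32850 + 41994) = 10680/74844 = 10680*(1/74844) = 890/6237 ≈ 0.14270)
F/A(Z(-3)) = 890/(6237*((6/(-6 - 4*I*√3)))) = 890*(-1 - 2*I*√3/3)/6237 = -890/6237 - 1780*I*√3/18711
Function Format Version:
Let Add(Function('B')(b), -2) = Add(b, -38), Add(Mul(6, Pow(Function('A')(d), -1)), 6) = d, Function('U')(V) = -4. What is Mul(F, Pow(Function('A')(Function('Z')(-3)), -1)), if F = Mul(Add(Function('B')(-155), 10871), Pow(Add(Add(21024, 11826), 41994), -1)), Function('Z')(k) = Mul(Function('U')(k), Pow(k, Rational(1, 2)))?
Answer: Add(Rational(-890, 6237), Mul(Rational(-1780, 18711), I, Pow(3, Rational(1, 2)))) ≈ Add(-0.14270, Mul(-0.16477, I))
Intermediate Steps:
Function('Z')(k) = Mul(-4, Pow(k, Rational(1, 2)))
Function('A')(d) = Mul(6, Pow(Add(-6, d), -1))
Function('B')(b) = Add(-36, b) (Function('B')(b) = Add(2, Add(b, -38)) = Add(2, Add(-38, b)) = Add(-36, b))
F = Rational(890, 6237) (F = Mul(Add(Add(-36, -155), 10871), Pow(Add(Add(21024, 11826), 41994), -1)) = Mul(Add(-191, 10871), Pow(Add(32850, 41994), -1)) = Mul(10680, Pow(74844, -1)) = Mul(10680, Rational(1, 74844)) = Rational(890, 6237) ≈ 0.14270)
Mul(F, Pow(Function('A')(Function('Z')(-3)), -1)) = Mul(Rational(890, 6237), Pow(Mul(6, Pow(Add(-6, Mul(-4, Pow(-3, Rational(1, 2)))), -1)), -1)) = Mul(Rational(890, 6237), Pow(Mul(6, Pow(Add(-6, Mul(-4, Mul(I, Pow(3, Rational(1, 2))))), -1)), -1)) = Mul(Rational(890, 6237), Pow(Mul(6, Pow(Add(-6, Mul(-4, I, Pow(3, Rational(1, 2)))), -1)), -1)) = Mul(Rational(890, 6237), Add(-1, Mul(Rational(-2, 3), I, Pow(3, Rational(1, 2))))) = Add(Rational(-890, 6237), Mul(Rational(-1780, 18711), I, Pow(3, Rational(1, 2))))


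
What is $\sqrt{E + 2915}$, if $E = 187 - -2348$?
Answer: $5 \sqrt{218} \approx 73.824$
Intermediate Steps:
$E = 2535$ ($E = 187 + 2348 = 2535$)
$\sqrt{E + 2915} = \sqrt{2535 + 2915} = \sqrt{5450} = 5 \sqrt{218}$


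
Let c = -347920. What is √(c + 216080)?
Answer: 16*I*√515 ≈ 363.1*I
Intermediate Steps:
√(c + 216080) = √(-347920 + 216080) = √(-131840) = 16*I*√515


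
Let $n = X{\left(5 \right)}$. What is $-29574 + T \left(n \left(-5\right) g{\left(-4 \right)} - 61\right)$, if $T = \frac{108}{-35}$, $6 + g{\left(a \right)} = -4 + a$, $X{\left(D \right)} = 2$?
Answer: $- \frac{1043622}{35} \approx -29818.0$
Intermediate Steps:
$g{\left(a \right)} = -10 + a$ ($g{\left(a \right)} = -6 + \left(-4 + a\right) = -10 + a$)
$T = - \frac{108}{35}$ ($T = 108 \left(- \frac{1}{35}\right) = - \frac{108}{35} \approx -3.0857$)
$n = 2$
$-29574 + T \left(n \left(-5\right) g{\left(-4 \right)} - 61\right) = -29574 - \frac{108 \left(2 \left(-5\right) \left(-10 - 4\right) - 61\right)}{35} = -29574 - \frac{108 \left(\left(-10\right) \left(-14\right) - 61\right)}{35} = -29574 - \frac{108 \left(140 - 61\right)}{35} = -29574 - \frac{8532}{35} = - \frac{1043622}{35}$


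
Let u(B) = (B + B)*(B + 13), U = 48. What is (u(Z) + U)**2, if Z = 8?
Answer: 147456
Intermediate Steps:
u(B) = 2*B*(13 + B) (u(B) = (2*B)*(13 + B) = 2*B*(13 + B))
(u(Z) + U)**2 = (2*8*(13 + 8) + 48)**2 = (2*8*21 + 48)**2 = (336 + 48)**2 = 384**2 = 147456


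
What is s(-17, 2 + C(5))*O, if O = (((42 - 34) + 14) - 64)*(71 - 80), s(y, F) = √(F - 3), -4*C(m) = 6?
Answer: 189*I*√10 ≈ 597.67*I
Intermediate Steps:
C(m) = -3/2 (C(m) = -¼*6 = -3/2)
s(y, F) = √(-3 + F)
O = 378 (O = ((8 + 14) - 64)*(-9) = (22 - 64)*(-9) = -42*(-9) = 378)
s(-17, 2 + C(5))*O = √(-3 + (2 - 3/2))*378 = √(-3 + ½)*378 = √(-5/2)*378 = (I*√10/2)*378 = 189*I*√10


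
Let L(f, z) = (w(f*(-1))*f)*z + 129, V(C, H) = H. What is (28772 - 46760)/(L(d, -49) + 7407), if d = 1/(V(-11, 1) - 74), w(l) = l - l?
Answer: -1499/628 ≈ -2.3869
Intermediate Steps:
w(l) = 0
d = -1/73 (d = 1/(1 - 74) = 1/(-73) = -1/73 ≈ -0.013699)
L(f, z) = 129 (L(f, z) = (0*f)*z + 129 = 0*z + 129 = 0 + 129 = 129)
(28772 - 46760)/(L(d, -49) + 7407) = (28772 - 46760)/(129 + 7407) = -17988/7536 = -17988*1/7536 = -1499/628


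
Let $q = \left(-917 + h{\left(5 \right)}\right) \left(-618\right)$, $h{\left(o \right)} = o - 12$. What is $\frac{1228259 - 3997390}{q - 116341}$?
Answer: $- \frac{2769131}{454691} \approx -6.0901$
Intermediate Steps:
$h{\left(o \right)} = -12 + o$
$q = 571032$ ($q = \left(-917 + \left(-12 + 5\right)\right) \left(-618\right) = \left(-917 - 7\right) \left(-618\right) = \left(-924\right) \left(-618\right) = 571032$)
$\frac{1228259 - 3997390}{q - 116341} = \frac{1228259 - 3997390}{571032 - 116341} = - \frac{2769131}{454691}$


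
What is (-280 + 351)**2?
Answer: 5041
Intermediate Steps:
(-280 + 351)**2 = 71**2 = 5041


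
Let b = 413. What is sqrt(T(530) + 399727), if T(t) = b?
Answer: 18*sqrt(1235) ≈ 632.57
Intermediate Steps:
T(t) = 413
sqrt(T(530) + 399727) = sqrt(413 + 399727) = sqrt(400140) = 18*sqrt(1235)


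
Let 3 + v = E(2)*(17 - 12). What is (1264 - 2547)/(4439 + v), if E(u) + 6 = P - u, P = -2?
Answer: -1283/4386 ≈ -0.29252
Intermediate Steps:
E(u) = -8 - u (E(u) = -6 + (-2 - u) = -8 - u)
v = -53 (v = -3 + (-8 - 1*2)*(17 - 12) = -3 + (-8 - 2)*5 = -3 - 10*5 = -3 - 50 = -53)
(1264 - 2547)/(4439 + v) = (1264 - 2547)/(4439 - 53) = -1283/4386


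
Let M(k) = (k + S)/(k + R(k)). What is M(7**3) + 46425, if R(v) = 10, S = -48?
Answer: 16388320/353 ≈ 46426.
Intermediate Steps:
M(k) = (-48 + k)/(10 + k) (M(k) = (k - 48)/(k + 10) = (-48 + k)/(10 + k))
M(7**3) + 46425 = (-48 + 7**3)/(10 + 7**3) + 46425 = (-48 + 343)/(10 + 343) + 46425 = 295/353 + 46425 = 16388320/353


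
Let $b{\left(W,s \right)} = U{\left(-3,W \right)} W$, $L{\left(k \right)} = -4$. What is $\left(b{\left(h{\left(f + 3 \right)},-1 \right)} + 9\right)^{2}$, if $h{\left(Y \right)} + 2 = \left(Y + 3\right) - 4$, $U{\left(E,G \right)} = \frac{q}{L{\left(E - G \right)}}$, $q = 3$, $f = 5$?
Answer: $\frac{441}{16} \approx 27.563$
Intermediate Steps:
$U{\left(E,G \right)} = - \frac{3}{4}$ ($U{\left(E,G \right)} = \frac{3}{-4} = 3 \left(- \frac{1}{4}\right) = - \frac{3}{4}$)
$h{\left(Y \right)} = -3 + Y$ ($h{\left(Y \right)} = -2 + \left(\left(Y + 3\right) - 4\right) = -2 + \left(\left(3 + Y\right) - 4\right) = -2 + \left(-1 + Y\right) = -3 + Y$)
$b{\left(W,s \right)} = - \frac{3 W}{4}$
$\left(b{\left(h{\left(f + 3 \right)},-1 \right)} + 9\right)^{2} = \left(- \frac{3 \left(-3 + \left(5 + 3\right)\right)}{4} + 9\right)^{2} = \left(- \frac{3 \left(-3 + 8\right)}{4} + 9\right)^{2} = \left(\left(- \frac{3}{4}\right) 5 + 9\right)^{2} = \left(- \frac{15}{4} + 9\right)^{2} = \left(\frac{21}{4}\right)^{2} = \frac{441}{16}$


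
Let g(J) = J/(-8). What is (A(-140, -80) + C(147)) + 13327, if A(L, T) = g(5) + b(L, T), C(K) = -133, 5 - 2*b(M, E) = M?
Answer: 106127/8 ≈ 13266.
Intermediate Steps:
g(J) = -J/8 (g(J) = J*(-1/8) = -J/8)
b(M, E) = 5/2 - M/2
A(L, T) = 15/8 - L/2 (A(L, T) = -1/8*5 + (5/2 - L/2) = -5/8 + (5/2 - L/2) = 15/8 - L/2)
(A(-140, -80) + C(147)) + 13327 = ((15/8 - 1/2*(-140)) - 133) + 13327 = ((15/8 + 70) - 133) + 13327 = (575/8 - 133) + 13327 = -489/8 + 13327 = 106127/8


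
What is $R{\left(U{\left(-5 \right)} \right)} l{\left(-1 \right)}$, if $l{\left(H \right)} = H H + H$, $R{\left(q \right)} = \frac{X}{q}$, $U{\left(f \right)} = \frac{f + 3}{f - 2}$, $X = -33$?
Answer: $0$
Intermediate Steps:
$U{\left(f \right)} = \frac{3 + f}{-2 + f}$
$R{\left(q \right)} = - \frac{33}{q}$
$l{\left(H \right)} = H + H^{2}$ ($l{\left(H \right)} = H^{2} + H = H + H^{2}$)
$R{\left(U{\left(-5 \right)} \right)} l{\left(-1 \right)} = - \frac{33}{\frac{1}{-2 - 5} \left(3 - 5\right)} \left(- (1 - 1)\right) = - \frac{33}{\frac{1}{-7} \left(-2\right)} \left(\left(-1\right) 0\right) = - \frac{33}{\left(- \frac{1}{7}\right) \left(-2\right)} 0 = - \frac{33}{\frac{2}{7}} \cdot 0 = \left(-33\right) \frac{7}{2} \cdot 0 = \left(- \frac{231}{2}\right) 0 = 0$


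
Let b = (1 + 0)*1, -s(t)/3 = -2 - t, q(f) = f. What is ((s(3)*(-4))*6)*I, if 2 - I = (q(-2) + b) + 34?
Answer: 11160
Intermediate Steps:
s(t) = 6 + 3*t (s(t) = -3*(-2 - t) = 6 + 3*t)
b = 1 (b = 1*1 = 1)
I = -31 (I = 2 - ((-2 + 1) + 34) = 2 - (-1 + 34) = 2 - 1*33 = 2 - 33 = -31)
((s(3)*(-4))*6)*I = (((6 + 3*3)*(-4))*6)*(-31) = (((6 + 9)*(-4))*6)*(-31) = ((15*(-4))*6)*(-31) = -60*6*(-31) = -360*(-31) = 11160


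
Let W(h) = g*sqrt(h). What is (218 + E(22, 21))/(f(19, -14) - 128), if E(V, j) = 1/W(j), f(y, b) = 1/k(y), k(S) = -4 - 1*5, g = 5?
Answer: -1962/1153 - 3*sqrt(21)/40355 ≈ -1.7020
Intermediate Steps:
k(S) = -9 (k(S) = -4 - 5 = -9)
f(y, b) = -1/9 (f(y, b) = 1/(-9) = -1/9)
W(h) = 5*sqrt(h)
E(V, j) = 1/(5*sqrt(j))
(218 + E(22, 21))/(f(19, -14) - 128) = (218 + 1/(5*sqrt(21)))/(-1/9 - 128) = (218 + (sqrt(21)/21)/5)/(-1153/9) = (218 + sqrt(21)/105)*(-9/1153) = -1962/1153 - 3*sqrt(21)/40355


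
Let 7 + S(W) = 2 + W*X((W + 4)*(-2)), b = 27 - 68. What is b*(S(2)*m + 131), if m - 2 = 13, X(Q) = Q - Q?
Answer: -2296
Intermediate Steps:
X(Q) = 0
m = 15 (m = 2 + 13 = 15)
b = -41
S(W) = -5 (S(W) = -7 + (2 + W*0) = -7 + (2 + 0) = -7 + 2 = -5)
b*(S(2)*m + 131) = -41*(-5*15 + 131) = -41*(-75 + 131) = -41*56 = -2296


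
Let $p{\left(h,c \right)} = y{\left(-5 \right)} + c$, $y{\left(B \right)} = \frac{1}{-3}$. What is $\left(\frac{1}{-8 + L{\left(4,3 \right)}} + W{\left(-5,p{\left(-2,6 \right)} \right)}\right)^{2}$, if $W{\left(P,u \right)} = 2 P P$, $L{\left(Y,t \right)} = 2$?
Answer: $\frac{89401}{36} \approx 2483.4$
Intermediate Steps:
$y{\left(B \right)} = - \frac{1}{3}$
$p{\left(h,c \right)} = - \frac{1}{3} + c$
$W{\left(P,u \right)} = 2 P^{2}$
$\left(\frac{1}{-8 + L{\left(4,3 \right)}} + W{\left(-5,p{\left(-2,6 \right)} \right)}\right)^{2} = \left(\frac{1}{-8 + 2} + 2 \left(-5\right)^{2}\right)^{2} = \left(\frac{1}{-6} + 2 \cdot 25\right)^{2} = \left(- \frac{1}{6} + 50\right)^{2} = \left(\frac{299}{6}\right)^{2} = \frac{89401}{36}$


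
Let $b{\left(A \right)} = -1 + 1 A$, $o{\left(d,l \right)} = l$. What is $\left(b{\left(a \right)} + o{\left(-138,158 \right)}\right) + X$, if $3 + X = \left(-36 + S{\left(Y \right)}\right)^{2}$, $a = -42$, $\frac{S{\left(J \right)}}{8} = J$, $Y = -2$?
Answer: $2816$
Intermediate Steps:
$S{\left(J \right)} = 8 J$
$b{\left(A \right)} = -1 + A$
$X = 2701$ ($X = -3 + \left(-36 + 8 \left(-2\right)\right)^{2} = -3 + \left(-36 - 16\right)^{2} = -3 + \left(-52\right)^{2} = -3 + 2704 = 2701$)
$\left(b{\left(a \right)} + o{\left(-138,158 \right)}\right) + X = \left(\left(-1 - 42\right) + 158\right) + 2701 = \left(-43 + 158\right) + 2701 = 115 + 2701 = 2816$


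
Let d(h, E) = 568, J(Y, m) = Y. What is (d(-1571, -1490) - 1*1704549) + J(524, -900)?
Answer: -1703457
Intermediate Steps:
(d(-1571, -1490) - 1*1704549) + J(524, -900) = (568 - 1*1704549) + 524 = (568 - 1704549) + 524 = -1703981 + 524 = -1703457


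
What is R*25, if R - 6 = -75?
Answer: -1725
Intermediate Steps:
R = -69 (R = 6 - 75 = -69)
R*25 = -69*25 = -1725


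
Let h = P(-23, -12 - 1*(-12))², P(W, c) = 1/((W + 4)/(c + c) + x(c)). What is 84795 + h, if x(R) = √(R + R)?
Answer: 84795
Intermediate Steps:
x(R) = √2*√R (x(R) = √(2*R) = √2*√R)
P(W, c) = 1/(√2*√c + (4 + W)/(2*c)) (P(W, c) = 1/((W + 4)/(c + c) + √2*√c) = 1/((4 + W)/((2*c)) + √2*√c) = 1/((4 + W)*(1/(2*c)) + √2*√c) = 1/((4 + W)/(2*c) + √2*√c) = 1/(√2*√c + (4 + W)/(2*c)))
h = 0 (h = (2*(-12 - 1*(-12))/(4 - 23 + 2*√2*(-12 - 1*(-12))^(3/2)))² = (2*(-12 + 12)/(4 - 23 + 2*√2*(-12 + 12)^(3/2)))² = (2*0/(4 - 23 + 2*√2*0^(3/2)))² = (2*0/(4 - 23 + 2*√2*0))² = (2*0/(4 - 23 + 0))² = (2*0/(-19))² = (2*0*(-1/19))² = 0² = 0)
84795 + h = 84795 + 0 = 84795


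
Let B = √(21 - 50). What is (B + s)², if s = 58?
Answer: (58 + I*√29)² ≈ 3335.0 + 624.68*I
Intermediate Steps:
B = I*√29 (B = √(-29) = I*√29 ≈ 5.3852*I)
(B + s)² = (I*√29 + 58)² = (58 + I*√29)²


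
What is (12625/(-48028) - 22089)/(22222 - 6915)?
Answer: -1060903117/735164596 ≈ -1.4431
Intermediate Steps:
(12625/(-48028) - 22089)/(22222 - 6915) = (12625*(-1/48028) - 22089)/15307 = (-12625/48028 - 22089)*(1/15307) = -1060903117/48028*1/15307 = -1060903117/735164596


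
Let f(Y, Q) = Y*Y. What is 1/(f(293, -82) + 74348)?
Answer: 1/160197 ≈ 6.2423e-6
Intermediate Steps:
f(Y, Q) = Y**2
1/(f(293, -82) + 74348) = 1/(293**2 + 74348) = 1/(85849 + 74348) = 1/160197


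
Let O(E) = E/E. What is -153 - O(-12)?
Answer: -154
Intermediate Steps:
O(E) = 1
-153 - O(-12) = -153 - 1*1 = -153 - 1 = -154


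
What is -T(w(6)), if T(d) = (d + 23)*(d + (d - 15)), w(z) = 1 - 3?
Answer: 399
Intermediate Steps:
w(z) = -2
T(d) = (-15 + 2*d)*(23 + d) (T(d) = (23 + d)*(d + (-15 + d)) = (23 + d)*(-15 + 2*d) = (-15 + 2*d)*(23 + d))
-T(w(6)) = -(-345 + 2*(-2)² + 31*(-2)) = -(-345 + 2*4 - 62) = -(-345 + 8 - 62) = -1*(-399) = 399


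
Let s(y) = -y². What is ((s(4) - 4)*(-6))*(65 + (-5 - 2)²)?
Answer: 13680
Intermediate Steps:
((s(4) - 4)*(-6))*(65 + (-5 - 2)²) = ((-1*4² - 4)*(-6))*(65 + (-5 - 2)²) = ((-1*16 - 4)*(-6))*(65 + (-7)²) = ((-16 - 4)*(-6))*(65 + 49) = -20*(-6)*114 = 120*114 = 13680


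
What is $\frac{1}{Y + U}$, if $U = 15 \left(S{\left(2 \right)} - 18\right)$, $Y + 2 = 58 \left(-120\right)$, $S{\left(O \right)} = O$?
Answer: $- \frac{1}{7202} \approx -0.00013885$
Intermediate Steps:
$Y = -6962$ ($Y = -2 + 58 \left(-120\right) = -2 - 6960 = -6962$)
$U = -240$ ($U = 15 \left(2 - 18\right) = 15 \left(-16\right) = -240$)
$\frac{1}{Y + U} = \frac{1}{-6962 - 240} = \frac{1}{-7202} = - \frac{1}{7202}$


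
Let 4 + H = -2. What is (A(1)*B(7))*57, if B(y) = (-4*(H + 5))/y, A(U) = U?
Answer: 228/7 ≈ 32.571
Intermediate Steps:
H = -6 (H = -4 - 2 = -6)
B(y) = 4/y (B(y) = (-4*(-6 + 5))/y = (-4*(-1))/y = 4/y)
(A(1)*B(7))*57 = (1*(4/7))*57 = (4/7)*57 = 228/7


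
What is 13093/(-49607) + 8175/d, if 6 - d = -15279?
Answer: 13694048/50549533 ≈ 0.27090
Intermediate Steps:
d = 15285 (d = 6 - 1*(-15279) = 6 + 15279 = 15285)
13093/(-49607) + 8175/d = 13093/(-49607) + 8175/15285 = 13093*(-1/49607) + 8175*(1/15285) = -13093/49607 + 545/1019 = 13694048/50549533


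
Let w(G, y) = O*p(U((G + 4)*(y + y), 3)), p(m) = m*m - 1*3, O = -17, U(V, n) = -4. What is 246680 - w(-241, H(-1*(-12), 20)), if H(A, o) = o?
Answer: 246901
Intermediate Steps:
p(m) = -3 + m**2 (p(m) = m**2 - 3 = -3 + m**2)
w(G, y) = -221 (w(G, y) = -17*(-3 + (-4)**2) = -17*(-3 + 16) = -17*13 = -221)
246680 - w(-241, H(-1*(-12), 20)) = 246680 - 1*(-221) = 246680 + 221 = 246901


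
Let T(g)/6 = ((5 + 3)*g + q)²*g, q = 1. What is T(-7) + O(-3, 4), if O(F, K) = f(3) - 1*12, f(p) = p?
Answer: -127059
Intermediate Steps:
O(F, K) = -9 (O(F, K) = 3 - 1*12 = 3 - 12 = -9)
T(g) = 6*g*(1 + 8*g)² (T(g) = 6*(((5 + 3)*g + 1)²*g) = 6*((8*g + 1)²*g) = 6*((1 + 8*g)²*g) = 6*(g*(1 + 8*g)²) = 6*g*(1 + 8*g)²)
T(-7) + O(-3, 4) = 6*(-7)*(1 + 8*(-7))² - 9 = 6*(-7)*(1 - 56)² - 9 = 6*(-7)*(-55)² - 9 = 6*(-7)*3025 - 9 = -127050 - 9 = -127059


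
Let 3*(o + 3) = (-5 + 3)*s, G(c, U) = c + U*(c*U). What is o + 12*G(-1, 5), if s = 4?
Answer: -953/3 ≈ -317.67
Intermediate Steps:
G(c, U) = c + c*U² (G(c, U) = c + U*(U*c) = c + c*U²)
o = -17/3 (o = -3 + ((-5 + 3)*4)/3 = -3 + (-2*4)/3 = -3 + (⅓)*(-8) = -3 - 8/3 = -17/3 ≈ -5.6667)
o + 12*G(-1, 5) = -17/3 + 12*(-(1 + 5²)) = -17/3 + 12*(-(1 + 25)) = -17/3 + 12*(-1*26) = -17/3 + 12*(-26) = -17/3 - 312 = -953/3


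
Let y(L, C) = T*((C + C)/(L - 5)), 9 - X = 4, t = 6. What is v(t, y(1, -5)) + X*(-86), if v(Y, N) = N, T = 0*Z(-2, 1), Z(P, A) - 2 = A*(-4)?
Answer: -430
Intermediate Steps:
X = 5 (X = 9 - 1*4 = 9 - 4 = 5)
Z(P, A) = 2 - 4*A (Z(P, A) = 2 + A*(-4) = 2 - 4*A)
T = 0 (T = 0*(2 - 4*1) = 0*(2 - 4) = 0*(-2) = 0)
y(L, C) = 0 (y(L, C) = 0*((C + C)/(L - 5)) = 0*((2*C)/(-5 + L)) = 0*(2*C/(-5 + L)) = 0)
v(t, y(1, -5)) + X*(-86) = 0 + 5*(-86) = 0 - 430 = -430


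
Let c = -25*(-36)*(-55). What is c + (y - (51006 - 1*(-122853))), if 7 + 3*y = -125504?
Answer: -265196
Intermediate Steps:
y = -41837 (y = -7/3 + (⅓)*(-125504) = -7/3 - 125504/3 = -41837)
c = -49500 (c = 900*(-55) = -49500)
c + (y - (51006 - 1*(-122853))) = -49500 + (-41837 - (51006 - 1*(-122853))) = -49500 + (-41837 - (51006 + 122853)) = -49500 + (-41837 - 1*173859) = -49500 + (-41837 - 173859) = -49500 - 215696 = -265196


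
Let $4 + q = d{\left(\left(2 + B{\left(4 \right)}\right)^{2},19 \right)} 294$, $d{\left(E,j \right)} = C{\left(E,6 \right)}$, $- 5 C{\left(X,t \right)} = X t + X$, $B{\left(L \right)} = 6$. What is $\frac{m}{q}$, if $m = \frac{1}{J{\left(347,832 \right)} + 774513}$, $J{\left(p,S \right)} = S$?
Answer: $- \frac{1}{20427549508} \approx -4.8954 \cdot 10^{-11}$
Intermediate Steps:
$C{\left(X,t \right)} = - \frac{X}{5} - \frac{X t}{5}$ ($C{\left(X,t \right)} = - \frac{X t + X}{5} = - \frac{X + X t}{5} = - \frac{X}{5} - \frac{X t}{5}$)
$d{\left(E,j \right)} = - \frac{7 E}{5}$ ($d{\left(E,j \right)} = - \frac{E \left(1 + 6\right)}{5} = \left(- \frac{1}{5}\right) E 7 = - \frac{7 E}{5}$)
$m = \frac{1}{775345}$ ($m = \frac{1}{832 + 774513} = \frac{1}{775345} \approx 1.2897 \cdot 10^{-6}$)
$q = - \frac{131732}{5}$ ($q = -4 + - \frac{7 \left(2 + 6\right)^{2}}{5} \cdot 294 = -4 + - \frac{7 \cdot 8^{2}}{5} \cdot 294 = -4 + \left(- \frac{7}{5}\right) 64 \cdot 294 = -4 - \frac{131712}{5} = - \frac{131732}{5} \approx -26346.0$)
$\frac{m}{q} = \frac{1}{775345 \left(- \frac{131732}{5}\right)} = \frac{1}{775345} \left(- \frac{5}{131732}\right) = - \frac{1}{20427549508}$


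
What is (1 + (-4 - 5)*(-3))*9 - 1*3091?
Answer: -2839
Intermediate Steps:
(1 + (-4 - 5)*(-3))*9 - 1*3091 = (1 - 9*(-3))*9 - 3091 = (1 + 27)*9 - 3091 = 28*9 - 3091 = 252 - 3091 = -2839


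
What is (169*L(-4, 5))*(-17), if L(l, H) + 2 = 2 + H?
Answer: -14365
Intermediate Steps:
L(l, H) = H (L(l, H) = -2 + (2 + H) = H)
(169*L(-4, 5))*(-17) = (169*5)*(-17) = 845*(-17) = -14365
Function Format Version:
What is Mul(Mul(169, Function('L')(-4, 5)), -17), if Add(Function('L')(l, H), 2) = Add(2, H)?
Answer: -14365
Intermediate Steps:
Function('L')(l, H) = H (Function('L')(l, H) = Add(-2, Add(2, H)) = H)
Mul(Mul(169, Function('L')(-4, 5)), -17) = Mul(Mul(169, 5), -17) = Mul(845, -17) = -14365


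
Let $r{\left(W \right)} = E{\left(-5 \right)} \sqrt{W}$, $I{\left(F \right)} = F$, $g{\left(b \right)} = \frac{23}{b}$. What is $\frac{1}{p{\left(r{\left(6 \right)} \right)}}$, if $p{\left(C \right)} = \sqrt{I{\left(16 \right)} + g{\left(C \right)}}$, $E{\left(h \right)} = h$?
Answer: $\frac{\sqrt{30}}{\sqrt{480 - 23 \sqrt{6}}} \approx 0.2661$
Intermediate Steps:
$r{\left(W \right)} = - 5 \sqrt{W}$
$p{\left(C \right)} = \sqrt{16 + \frac{23}{C}}$
$\frac{1}{p{\left(r{\left(6 \right)} \right)}} = \frac{1}{\sqrt{16 + \frac{23}{\left(-5\right) \sqrt{6}}}} = \frac{1}{\sqrt{16 + 23 \left(- \frac{\sqrt{6}}{30}\right)}} = \frac{1}{\sqrt{16 - \frac{23 \sqrt{6}}{30}}}$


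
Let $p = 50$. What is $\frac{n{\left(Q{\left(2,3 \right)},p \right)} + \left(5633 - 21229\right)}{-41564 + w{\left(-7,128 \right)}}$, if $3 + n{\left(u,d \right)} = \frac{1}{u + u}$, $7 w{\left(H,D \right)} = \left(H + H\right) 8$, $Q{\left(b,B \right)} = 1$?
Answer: $\frac{10399}{27720} \approx 0.37514$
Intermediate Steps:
$w{\left(H,D \right)} = \frac{16 H}{7}$ ($w{\left(H,D \right)} = \frac{\left(H + H\right) 8}{7} = \frac{2 H 8}{7} = \frac{16 H}{7}$)
$n{\left(u,d \right)} = -3 + \frac{1}{2 u}$ ($n{\left(u,d \right)} = -3 + \frac{1}{u + u} = -3 + \frac{1}{2 u}$)
$\frac{n{\left(Q{\left(2,3 \right)},p \right)} + \left(5633 - 21229\right)}{-41564 + w{\left(-7,128 \right)}} = \frac{\left(-3 + \frac{1}{2 \cdot 1}\right) + \left(5633 - 21229\right)}{-41564 + \frac{16}{7} \left(-7\right)} = \frac{\left(-3 + \frac{1}{2} \cdot 1\right) + \left(5633 - 21229\right)}{-41564 - 16} = \frac{\left(-3 + \frac{1}{2}\right) - 15596}{-41580} = \left(- \frac{5}{2} - 15596\right) \left(- \frac{1}{41580}\right) = \left(- \frac{31197}{2}\right) \left(- \frac{1}{41580}\right) = \frac{10399}{27720}$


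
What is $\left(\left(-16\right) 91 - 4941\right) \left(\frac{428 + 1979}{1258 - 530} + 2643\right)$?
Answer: $- \frac{12323890867}{728} \approx -1.6928 \cdot 10^{7}$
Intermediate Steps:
$\left(\left(-16\right) 91 - 4941\right) \left(\frac{428 + 1979}{1258 - 530} + 2643\right) = \left(-1456 - 4941\right) \left(\frac{2407}{728} + 2643\right) = - 6397 \left(2407 \cdot \frac{1}{728} + 2643\right) = - 6397 \left(\frac{2407}{728} + 2643\right) = \left(-6397\right) \frac{1926511}{728} = - \frac{12323890867}{728}$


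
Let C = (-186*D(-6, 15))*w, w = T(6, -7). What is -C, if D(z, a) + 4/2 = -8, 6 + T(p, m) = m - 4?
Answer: 31620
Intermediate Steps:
T(p, m) = -10 + m (T(p, m) = -6 + (m - 4) = -6 + (-4 + m) = -10 + m)
D(z, a) = -10 (D(z, a) = -2 - 8 = -10)
w = -17 (w = -10 - 7 = -17)
C = -31620 (C = -186*(-10)*(-17) = 1860*(-17) = -31620)
-C = -1*(-31620) = 31620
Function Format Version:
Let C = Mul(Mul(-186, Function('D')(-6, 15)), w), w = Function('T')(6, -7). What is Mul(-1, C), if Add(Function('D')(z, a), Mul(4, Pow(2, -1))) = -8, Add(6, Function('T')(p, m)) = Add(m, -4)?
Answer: 31620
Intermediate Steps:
Function('T')(p, m) = Add(-10, m) (Function('T')(p, m) = Add(-6, Add(m, -4)) = Add(-6, Add(-4, m)) = Add(-10, m))
Function('D')(z, a) = -10 (Function('D')(z, a) = Add(-2, -8) = -10)
w = -17 (w = Add(-10, -7) = -17)
C = -31620 (C = Mul(Mul(-186, -10), -17) = Mul(1860, -17) = -31620)
Mul(-1, C) = Mul(-1, -31620) = 31620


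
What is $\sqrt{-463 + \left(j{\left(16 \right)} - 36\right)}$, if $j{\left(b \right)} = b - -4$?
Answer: $i \sqrt{479} \approx 21.886 i$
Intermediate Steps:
$j{\left(b \right)} = 4 + b$ ($j{\left(b \right)} = b + 4 = 4 + b$)
$\sqrt{-463 + \left(j{\left(16 \right)} - 36\right)} = \sqrt{-463 + \left(\left(4 + 16\right) - 36\right)} = \sqrt{-463 + \left(20 - 36\right)} = \sqrt{-463 - 16} = \sqrt{-479} = i \sqrt{479}$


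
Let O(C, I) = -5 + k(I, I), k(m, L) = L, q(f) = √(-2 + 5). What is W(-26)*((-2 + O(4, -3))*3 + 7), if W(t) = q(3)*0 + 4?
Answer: -92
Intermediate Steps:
q(f) = √3
O(C, I) = -5 + I
W(t) = 4 (W(t) = √3*0 + 4 = 0 + 4 = 4)
W(-26)*((-2 + O(4, -3))*3 + 7) = 4*((-2 + (-5 - 3))*3 + 7) = 4*((-2 - 8)*3 + 7) = 4*(-10*3 + 7) = 4*(-30 + 7) = 4*(-23) = -92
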